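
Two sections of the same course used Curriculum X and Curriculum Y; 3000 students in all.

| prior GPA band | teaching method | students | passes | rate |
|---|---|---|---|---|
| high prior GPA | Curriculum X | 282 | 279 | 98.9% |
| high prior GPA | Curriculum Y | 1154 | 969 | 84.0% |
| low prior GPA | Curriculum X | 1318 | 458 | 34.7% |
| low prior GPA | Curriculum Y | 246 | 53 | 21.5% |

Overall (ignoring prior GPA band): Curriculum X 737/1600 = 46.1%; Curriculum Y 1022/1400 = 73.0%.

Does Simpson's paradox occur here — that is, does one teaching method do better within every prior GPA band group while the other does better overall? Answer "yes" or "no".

yes

Within each prior GPA band level (high prior GPA 98.9% vs 84.0%; low prior GPA 34.7% vs 21.5%), Curriculum X has the higher rate every time. Pooled: 46.1% vs 73.0% — Curriculum Y has the higher rate overall. The two comparisons disagree.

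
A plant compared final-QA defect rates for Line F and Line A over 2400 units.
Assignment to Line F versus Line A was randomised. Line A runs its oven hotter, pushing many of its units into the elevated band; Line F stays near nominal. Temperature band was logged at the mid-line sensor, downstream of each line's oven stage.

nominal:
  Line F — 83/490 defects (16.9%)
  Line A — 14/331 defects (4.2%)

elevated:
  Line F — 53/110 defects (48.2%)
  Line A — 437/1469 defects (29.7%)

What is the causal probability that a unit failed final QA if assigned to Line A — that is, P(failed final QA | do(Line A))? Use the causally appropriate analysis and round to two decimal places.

Because the line influences in-process temperature band, in-process temperature band is a post-treatment mediator, not a confounder. Stratifying on it would bias the estimate; the causal effect is the crude pooled difference.
So P(outcome | do(Line A)) is just the pooled rate for Line A: 451/1800 = 0.251.

0.25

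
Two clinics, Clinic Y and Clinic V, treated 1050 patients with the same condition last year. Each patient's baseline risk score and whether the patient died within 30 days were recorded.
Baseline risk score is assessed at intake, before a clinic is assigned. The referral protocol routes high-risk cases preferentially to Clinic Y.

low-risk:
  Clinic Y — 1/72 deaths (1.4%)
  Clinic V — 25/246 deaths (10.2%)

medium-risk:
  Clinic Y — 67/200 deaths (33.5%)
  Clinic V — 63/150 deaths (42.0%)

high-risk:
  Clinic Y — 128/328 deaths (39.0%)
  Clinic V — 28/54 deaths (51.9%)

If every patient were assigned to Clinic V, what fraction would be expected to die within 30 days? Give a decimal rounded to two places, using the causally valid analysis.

Within every baseline risk score level Clinic Y has the lower rate, yet pooled Clinic V does — Simpson's reversal.
Baseline risk score differs across clinics for reasons unrelated to any effect of the clinic itself, and it separately predicts the outcome — a classic confounder. We must compare within baseline risk score levels.
Standardising Clinic V to the population baseline risk score mix: 0.303·25/246 + 0.333·63/150 + 0.364·28/54 = 0.359.

0.36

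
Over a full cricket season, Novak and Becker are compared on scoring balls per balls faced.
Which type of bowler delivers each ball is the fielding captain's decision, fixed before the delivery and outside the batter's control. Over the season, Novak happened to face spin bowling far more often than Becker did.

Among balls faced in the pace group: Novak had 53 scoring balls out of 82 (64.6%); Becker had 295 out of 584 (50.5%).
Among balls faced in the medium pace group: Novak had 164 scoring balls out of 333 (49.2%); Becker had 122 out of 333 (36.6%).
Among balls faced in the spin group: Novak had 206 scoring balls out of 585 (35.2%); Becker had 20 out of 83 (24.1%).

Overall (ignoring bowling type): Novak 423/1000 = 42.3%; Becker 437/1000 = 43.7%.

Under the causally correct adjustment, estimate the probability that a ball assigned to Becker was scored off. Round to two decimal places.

0.37

Within every bowling type level Novak has the higher rate, yet pooled Becker does — Simpson's reversal.
The imbalance in bowling type arose from how balls faced were allocated, not from anything the player did; and bowling type independently affects the outcome. The pooled gap is confounded — condition on bowling type.
Standardising Becker to the population bowling type mix: 0.333·295/584 + 0.333·122/333 + 0.334·20/83 = 0.371.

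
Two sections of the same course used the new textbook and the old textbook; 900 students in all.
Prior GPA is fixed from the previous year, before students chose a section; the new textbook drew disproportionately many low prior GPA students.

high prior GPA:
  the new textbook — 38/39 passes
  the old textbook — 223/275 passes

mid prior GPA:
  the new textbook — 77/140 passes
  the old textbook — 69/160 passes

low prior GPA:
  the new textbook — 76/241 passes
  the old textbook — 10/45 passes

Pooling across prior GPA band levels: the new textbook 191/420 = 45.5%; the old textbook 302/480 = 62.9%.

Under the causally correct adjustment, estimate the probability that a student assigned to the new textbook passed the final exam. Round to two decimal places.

0.62

The stratified and pooled comparisons disagree (the new textbook wins within each prior GPA band; the old textbook wins overall), so the answer turns on the causal role of prior GPA band.
The imbalance in prior GPA band arose from how students were allocated, not from anything the teaching method did; and prior GPA band independently affects the outcome. The pooled gap is confounded — condition on prior GPA band.
Standardising the new textbook to the population prior GPA band mix: 0.349·38/39 + 0.333·77/140 + 0.318·76/241 = 0.623.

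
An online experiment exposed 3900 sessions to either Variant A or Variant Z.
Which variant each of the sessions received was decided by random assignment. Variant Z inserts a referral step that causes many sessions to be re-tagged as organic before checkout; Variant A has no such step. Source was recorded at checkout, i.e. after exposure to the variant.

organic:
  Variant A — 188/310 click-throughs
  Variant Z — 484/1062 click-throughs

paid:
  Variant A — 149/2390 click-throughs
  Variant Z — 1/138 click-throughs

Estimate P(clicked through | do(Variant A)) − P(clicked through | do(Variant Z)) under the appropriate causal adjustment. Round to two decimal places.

Traffic source is downstream of the variant. One should not condition on a consequence of treatment, so the overall rates are the right comparison.
The causal difference is the pooled difference: 0.125 − 0.404 = -0.279.

-0.28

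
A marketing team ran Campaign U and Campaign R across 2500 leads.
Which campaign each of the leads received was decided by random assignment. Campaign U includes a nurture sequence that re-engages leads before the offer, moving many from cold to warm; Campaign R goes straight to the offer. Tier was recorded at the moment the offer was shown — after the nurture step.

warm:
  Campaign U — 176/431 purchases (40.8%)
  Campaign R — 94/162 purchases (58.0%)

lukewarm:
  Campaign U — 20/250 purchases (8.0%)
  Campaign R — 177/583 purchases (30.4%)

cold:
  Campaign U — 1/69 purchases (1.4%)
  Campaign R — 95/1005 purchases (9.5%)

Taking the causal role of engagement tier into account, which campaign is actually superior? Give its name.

The distribution of engagement tier is itself part of what the campaign does — it is an intermediate outcome. Holding it fixed would remove that part of the effect; the total effect is the pooled difference.
Pooled: Campaign U 26.3% vs Campaign R 20.9%; Campaign U is higher overall.

Campaign U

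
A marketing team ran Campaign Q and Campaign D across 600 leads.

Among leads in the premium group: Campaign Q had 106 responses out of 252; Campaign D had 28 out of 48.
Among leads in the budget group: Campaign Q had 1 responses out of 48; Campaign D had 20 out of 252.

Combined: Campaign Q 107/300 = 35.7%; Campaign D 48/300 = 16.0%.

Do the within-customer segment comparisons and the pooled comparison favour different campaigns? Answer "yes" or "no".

yes

Within each customer segment level (premium 42.1% vs 58.3%; budget 2.1% vs 7.9%), Campaign D has the higher rate every time. Pooled: 35.7% vs 16.0% — Campaign Q has the higher rate overall. The two comparisons disagree.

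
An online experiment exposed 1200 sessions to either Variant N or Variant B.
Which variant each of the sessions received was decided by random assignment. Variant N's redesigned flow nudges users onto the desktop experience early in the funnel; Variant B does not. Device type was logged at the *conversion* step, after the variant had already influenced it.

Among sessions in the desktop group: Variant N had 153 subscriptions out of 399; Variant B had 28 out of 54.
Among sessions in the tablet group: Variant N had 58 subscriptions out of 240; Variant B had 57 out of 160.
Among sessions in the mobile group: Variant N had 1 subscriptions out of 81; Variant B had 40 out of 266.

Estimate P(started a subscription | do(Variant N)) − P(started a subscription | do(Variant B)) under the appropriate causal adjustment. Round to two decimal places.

Device type here is a post-treatment variable shaped by the variant; conditioning on it would introduce bias rather than remove it. The overall comparison is the causal one.
The causal difference is the pooled difference: 0.294 − 0.260 = +0.034.

+0.03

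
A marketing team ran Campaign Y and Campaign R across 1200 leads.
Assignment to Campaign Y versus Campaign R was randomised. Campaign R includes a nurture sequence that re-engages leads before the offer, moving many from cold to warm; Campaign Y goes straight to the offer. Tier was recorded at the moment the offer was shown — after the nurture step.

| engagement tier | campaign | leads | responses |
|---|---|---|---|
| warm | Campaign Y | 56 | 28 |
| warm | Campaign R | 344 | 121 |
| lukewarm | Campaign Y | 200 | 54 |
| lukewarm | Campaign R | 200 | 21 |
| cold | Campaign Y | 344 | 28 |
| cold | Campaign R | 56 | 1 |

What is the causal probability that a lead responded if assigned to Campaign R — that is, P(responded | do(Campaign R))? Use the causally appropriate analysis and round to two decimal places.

Campaign Y is higher inside every engagement tier stratum but Campaign R is higher in aggregate. Whether to stratify depends on how engagement tier relates to the campaign.
Engagement tier is recorded after the campaign and is itself shifted by it — it sits on the causal path from campaign to outcome. Conditioning on a mediator would strip out part of the effect we want; the pooled comparison gives the total causal effect.
So P(outcome | do(Campaign R)) is just the pooled rate for Campaign R: 143/600 = 0.238.

0.24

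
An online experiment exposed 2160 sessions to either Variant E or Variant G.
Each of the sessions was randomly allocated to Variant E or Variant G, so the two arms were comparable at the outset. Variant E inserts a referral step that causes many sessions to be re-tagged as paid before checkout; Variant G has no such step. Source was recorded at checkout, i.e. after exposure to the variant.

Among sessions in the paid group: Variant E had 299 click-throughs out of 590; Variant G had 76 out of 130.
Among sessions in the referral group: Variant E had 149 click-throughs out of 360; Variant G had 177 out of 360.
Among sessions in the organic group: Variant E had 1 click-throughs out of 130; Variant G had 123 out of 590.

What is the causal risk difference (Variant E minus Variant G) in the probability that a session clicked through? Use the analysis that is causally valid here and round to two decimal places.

+0.07

Variant G is higher inside every traffic source stratum but Variant E is higher in aggregate. Whether to stratify depends on how traffic source relates to the variant.
Traffic source here is a post-treatment variable shaped by the variant; conditioning on it would introduce bias rather than remove it. The overall comparison is the causal one.
The causal difference is the pooled difference: 0.416 − 0.348 = +0.068.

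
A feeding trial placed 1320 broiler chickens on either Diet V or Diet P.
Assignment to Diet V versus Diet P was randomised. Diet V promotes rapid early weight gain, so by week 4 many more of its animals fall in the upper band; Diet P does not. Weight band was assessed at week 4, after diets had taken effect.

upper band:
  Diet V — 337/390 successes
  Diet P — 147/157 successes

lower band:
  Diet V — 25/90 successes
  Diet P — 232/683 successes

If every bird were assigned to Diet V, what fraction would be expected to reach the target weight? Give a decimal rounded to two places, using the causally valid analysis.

0.75

The stratified and pooled comparisons disagree (Diet P wins within each week-4 weight band; Diet V wins overall), so the answer turns on the causal role of week-4 weight band.
Stratifying would compare diets among broiler chickens the diets themselves sorted into week-4 weight band groups — a form of selection on an intermediate. The unconditioned pooled rates give the total causal effect.
So P(outcome | do(Diet V)) is just the pooled rate for Diet V: 362/480 = 0.754.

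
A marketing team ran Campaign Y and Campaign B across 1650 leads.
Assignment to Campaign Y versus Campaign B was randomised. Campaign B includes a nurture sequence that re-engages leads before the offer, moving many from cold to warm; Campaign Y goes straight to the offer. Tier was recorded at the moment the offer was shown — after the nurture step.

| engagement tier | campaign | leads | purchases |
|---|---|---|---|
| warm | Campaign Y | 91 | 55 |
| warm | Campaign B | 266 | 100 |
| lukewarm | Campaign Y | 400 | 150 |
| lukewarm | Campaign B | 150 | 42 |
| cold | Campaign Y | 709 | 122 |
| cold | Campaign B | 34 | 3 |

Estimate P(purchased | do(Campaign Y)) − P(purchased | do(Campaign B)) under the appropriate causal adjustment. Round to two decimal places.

-0.05

Engagement tier here is a post-treatment variable shaped by the campaign; conditioning on it would introduce bias rather than remove it. The overall comparison is the causal one.
The causal difference is the pooled difference: 0.273 − 0.322 = -0.050.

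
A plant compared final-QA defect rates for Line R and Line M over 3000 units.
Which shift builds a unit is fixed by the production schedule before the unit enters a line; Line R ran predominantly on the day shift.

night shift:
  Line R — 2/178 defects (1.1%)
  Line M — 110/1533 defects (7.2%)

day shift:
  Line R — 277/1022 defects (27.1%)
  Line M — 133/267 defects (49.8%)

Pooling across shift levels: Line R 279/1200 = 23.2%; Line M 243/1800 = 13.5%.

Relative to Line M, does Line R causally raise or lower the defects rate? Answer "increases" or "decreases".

decreases

The stratified and pooled comparisons disagree (Line R wins within each shift; Line M wins overall), so the answer turns on the causal role of shift.
Shift satisfies the back-door criterion: it is not a descendant of the line, and it blocks the spurious path from line to outcome. Adjusting for it (i.e., using the within-shift rates) gives the causal effect.
Within each level — night shift: 1.1% vs 7.2%; day shift: 27.1% vs 49.8% — Line R is lower every time.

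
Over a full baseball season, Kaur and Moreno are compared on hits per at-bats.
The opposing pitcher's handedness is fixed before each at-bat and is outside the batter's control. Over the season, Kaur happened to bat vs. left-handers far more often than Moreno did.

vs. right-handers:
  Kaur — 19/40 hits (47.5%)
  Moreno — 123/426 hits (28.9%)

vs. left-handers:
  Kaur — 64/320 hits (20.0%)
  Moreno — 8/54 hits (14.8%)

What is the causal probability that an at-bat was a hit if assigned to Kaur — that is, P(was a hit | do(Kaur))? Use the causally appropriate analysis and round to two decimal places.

0.35

Since pitcher handedness is a pre-existing factor (not a product of the player) and it affects the outcome on its own, it is a confounder. The stratified rates, not the pooled rate, identify the causal effect.
Standardising Kaur to the population pitcher handedness mix: 0.555·19/40 + 0.445·64/320 = 0.353.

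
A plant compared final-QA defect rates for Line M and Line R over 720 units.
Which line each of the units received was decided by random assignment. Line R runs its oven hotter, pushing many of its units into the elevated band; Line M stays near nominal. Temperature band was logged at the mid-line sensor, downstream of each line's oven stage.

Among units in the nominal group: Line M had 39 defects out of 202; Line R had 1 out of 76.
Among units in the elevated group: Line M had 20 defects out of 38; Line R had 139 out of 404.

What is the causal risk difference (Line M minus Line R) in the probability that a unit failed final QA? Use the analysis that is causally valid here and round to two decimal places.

The distribution of in-process temperature band is itself part of what the line does — it is an intermediate outcome. Holding it fixed would remove that part of the effect; the total effect is the pooled difference.
The causal difference is the pooled difference: 0.246 − 0.292 = -0.046.

-0.05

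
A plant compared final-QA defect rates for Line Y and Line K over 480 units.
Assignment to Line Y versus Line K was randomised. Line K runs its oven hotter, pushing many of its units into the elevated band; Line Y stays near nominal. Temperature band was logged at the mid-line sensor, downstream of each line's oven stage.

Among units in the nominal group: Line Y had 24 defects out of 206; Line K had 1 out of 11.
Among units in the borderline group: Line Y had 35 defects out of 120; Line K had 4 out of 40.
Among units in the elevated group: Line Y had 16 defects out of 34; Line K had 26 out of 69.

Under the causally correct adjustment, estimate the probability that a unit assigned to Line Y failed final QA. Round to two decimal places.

In-process temperature band is downstream of the line. One should not condition on a consequence of treatment, so the overall rates are the right comparison.
So P(outcome | do(Line Y)) is just the pooled rate for Line Y: 75/360 = 0.208.

0.21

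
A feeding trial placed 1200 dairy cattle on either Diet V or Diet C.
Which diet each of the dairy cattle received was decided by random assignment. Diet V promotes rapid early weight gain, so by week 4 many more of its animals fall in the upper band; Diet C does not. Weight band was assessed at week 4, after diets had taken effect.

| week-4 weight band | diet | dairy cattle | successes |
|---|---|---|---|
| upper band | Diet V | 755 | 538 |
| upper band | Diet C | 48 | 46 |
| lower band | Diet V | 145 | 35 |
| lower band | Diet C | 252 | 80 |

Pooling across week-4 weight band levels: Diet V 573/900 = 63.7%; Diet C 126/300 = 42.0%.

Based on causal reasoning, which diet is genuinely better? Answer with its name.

Within every week-4 weight band level Diet C has the higher rate, yet pooled Diet V does — Simpson's reversal.
Week-4 weight band is recorded after the diet and is itself shifted by it — it sits on the causal path from diet to outcome. Conditioning on a mediator would strip out part of the effect we want; the pooled comparison gives the total causal effect.
Pooled: Diet V 63.7% vs Diet C 42.0%; Diet V is higher overall.

Diet V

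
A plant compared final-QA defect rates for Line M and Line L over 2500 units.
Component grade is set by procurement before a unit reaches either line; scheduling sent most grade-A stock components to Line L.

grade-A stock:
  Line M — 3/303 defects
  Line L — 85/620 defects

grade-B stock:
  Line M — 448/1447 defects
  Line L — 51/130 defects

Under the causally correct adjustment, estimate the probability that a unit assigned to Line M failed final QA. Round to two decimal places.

Within every component grade level Line M has the lower rate, yet pooled Line L does — Simpson's reversal.
Component grade is set before the line has any effect — it is not caused by the line — and it independently drives the outcome. That makes it a confounder, so the causal comparison is within component grade levels.
Standardising Line M to the population component grade mix: 0.369·3/303 + 0.631·448/1447 = 0.199.

0.20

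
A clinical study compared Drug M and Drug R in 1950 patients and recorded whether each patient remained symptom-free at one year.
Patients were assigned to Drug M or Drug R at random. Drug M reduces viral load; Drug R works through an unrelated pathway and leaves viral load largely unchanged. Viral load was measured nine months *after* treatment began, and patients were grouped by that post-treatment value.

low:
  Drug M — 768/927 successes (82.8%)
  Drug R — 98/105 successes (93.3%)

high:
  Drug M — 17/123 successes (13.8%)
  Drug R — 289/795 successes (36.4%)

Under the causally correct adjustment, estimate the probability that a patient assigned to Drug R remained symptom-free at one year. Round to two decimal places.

Drug R is higher inside every viral load stratum but Drug M is higher in aggregate. Whether to stratify depends on how viral load relates to the drug.
Stratifying would compare drugs among patients the drugs themselves sorted into viral load groups — a form of selection on an intermediate. The unconditioned pooled rates give the total causal effect.
So P(outcome | do(Drug R)) is just the pooled rate for Drug R: 387/900 = 0.430.

0.43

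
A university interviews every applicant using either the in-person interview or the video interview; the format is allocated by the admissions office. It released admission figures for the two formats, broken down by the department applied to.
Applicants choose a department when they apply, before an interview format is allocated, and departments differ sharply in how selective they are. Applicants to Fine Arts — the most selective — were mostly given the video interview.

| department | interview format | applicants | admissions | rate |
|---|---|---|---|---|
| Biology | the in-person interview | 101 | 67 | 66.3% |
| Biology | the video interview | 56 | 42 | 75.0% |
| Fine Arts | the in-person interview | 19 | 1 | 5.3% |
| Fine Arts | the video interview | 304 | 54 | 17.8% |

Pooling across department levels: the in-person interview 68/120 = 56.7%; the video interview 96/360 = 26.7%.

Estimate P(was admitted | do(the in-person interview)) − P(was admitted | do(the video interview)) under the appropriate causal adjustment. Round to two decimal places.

-0.11

Within every department level the video interview has the higher rate, yet pooled the in-person interview does — Simpson's reversal.
Since department is a pre-existing factor (not a product of the interview format) and it affects the outcome on its own, it is a confounder. The stratified rates, not the pooled rate, identify the causal effect.
Adjusting over the population distribution of department: 0.327·(0.663−0.750) + 0.673·(0.053−0.178) = -0.112.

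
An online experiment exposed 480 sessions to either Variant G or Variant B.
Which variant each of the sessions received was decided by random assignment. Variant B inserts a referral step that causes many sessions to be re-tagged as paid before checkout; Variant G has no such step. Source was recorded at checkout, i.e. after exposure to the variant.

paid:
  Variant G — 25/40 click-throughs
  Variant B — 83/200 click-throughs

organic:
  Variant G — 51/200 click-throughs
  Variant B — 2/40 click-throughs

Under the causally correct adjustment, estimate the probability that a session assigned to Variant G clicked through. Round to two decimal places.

Stratifying would compare variants among sessions the variants themselves sorted into traffic source groups — a form of selection on an intermediate. The unconditioned pooled rates give the total causal effect.
So P(outcome | do(Variant G)) is just the pooled rate for Variant G: 76/240 = 0.317.

0.32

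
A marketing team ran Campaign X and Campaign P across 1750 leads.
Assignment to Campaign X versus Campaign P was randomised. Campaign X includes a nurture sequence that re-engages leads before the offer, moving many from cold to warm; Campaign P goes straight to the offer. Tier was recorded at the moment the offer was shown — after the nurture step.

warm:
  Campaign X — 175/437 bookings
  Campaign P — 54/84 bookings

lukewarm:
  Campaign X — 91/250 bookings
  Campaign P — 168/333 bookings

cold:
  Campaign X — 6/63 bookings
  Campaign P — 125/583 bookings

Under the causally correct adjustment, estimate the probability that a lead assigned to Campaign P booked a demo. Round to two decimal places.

0.35

Engagement tier is recorded after the campaign and is itself shifted by it — it sits on the causal path from campaign to outcome. Conditioning on a mediator would strip out part of the effect we want; the pooled comparison gives the total causal effect.
So P(outcome | do(Campaign P)) is just the pooled rate for Campaign P: 347/1000 = 0.347.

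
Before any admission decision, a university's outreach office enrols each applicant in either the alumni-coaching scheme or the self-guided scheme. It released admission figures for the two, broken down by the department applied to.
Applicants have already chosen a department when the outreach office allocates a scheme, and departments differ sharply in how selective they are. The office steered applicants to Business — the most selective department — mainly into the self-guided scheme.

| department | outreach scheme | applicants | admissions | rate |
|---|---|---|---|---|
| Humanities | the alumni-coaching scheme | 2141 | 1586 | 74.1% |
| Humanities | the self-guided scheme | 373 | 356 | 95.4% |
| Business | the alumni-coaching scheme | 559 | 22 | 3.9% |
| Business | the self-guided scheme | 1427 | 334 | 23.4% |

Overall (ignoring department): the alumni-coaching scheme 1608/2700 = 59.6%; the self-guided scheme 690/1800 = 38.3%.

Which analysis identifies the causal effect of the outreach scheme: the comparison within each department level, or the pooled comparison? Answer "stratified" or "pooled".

Since department is a pre-existing factor (not a product of the outreach scheme) and it affects the outcome on its own, it is a confounder. The stratified rates, not the pooled rate, identify the causal effect.
Within each level — Humanities: 74.1% vs 95.4%; Business: 3.9% vs 23.4% — the self-guided scheme is higher every time.

stratified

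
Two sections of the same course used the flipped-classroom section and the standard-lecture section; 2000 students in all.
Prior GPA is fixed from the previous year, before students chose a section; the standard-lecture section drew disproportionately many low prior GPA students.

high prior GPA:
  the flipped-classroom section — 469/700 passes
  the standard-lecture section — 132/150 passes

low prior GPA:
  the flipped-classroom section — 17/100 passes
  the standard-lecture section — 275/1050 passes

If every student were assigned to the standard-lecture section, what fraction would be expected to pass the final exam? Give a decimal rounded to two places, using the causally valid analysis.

Prior GPA band satisfies the back-door criterion: it is not a descendant of the teaching method, and it blocks the spurious path from teaching method to outcome. Adjusting for it (i.e., using the within-prior GPA band rates) gives the causal effect.
Standardising the standard-lecture section to the population prior GPA band mix: 0.425·132/150 + 0.575·275/1050 = 0.525.

0.52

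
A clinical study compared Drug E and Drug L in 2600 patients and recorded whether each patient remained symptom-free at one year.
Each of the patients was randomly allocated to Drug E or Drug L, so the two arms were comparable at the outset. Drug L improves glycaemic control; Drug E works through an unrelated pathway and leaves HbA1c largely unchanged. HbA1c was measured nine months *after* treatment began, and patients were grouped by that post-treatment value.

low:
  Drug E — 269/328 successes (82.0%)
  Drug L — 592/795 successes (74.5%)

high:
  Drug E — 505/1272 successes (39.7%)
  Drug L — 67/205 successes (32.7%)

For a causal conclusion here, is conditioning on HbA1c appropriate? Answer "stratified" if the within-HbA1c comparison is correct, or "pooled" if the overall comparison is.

pooled

HbA1c is recorded after the drug and is itself shifted by it — it sits on the causal path from drug to outcome. Conditioning on a mediator would strip out part of the effect we want; the pooled comparison gives the total causal effect.
Pooled: Drug E 48.4% vs Drug L 65.9%; Drug L is higher overall.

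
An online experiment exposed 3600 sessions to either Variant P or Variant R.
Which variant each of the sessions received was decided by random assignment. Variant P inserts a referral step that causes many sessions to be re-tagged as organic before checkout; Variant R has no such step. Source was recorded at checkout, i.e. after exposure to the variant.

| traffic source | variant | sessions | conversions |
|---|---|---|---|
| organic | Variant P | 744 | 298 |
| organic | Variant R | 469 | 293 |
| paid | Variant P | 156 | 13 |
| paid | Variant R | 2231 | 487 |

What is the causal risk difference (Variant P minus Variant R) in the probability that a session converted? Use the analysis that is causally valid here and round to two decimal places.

+0.06

Stratifying would compare variants among sessions the variants themselves sorted into traffic source groups — a form of selection on an intermediate. The unconditioned pooled rates give the total causal effect.
The causal difference is the pooled difference: 0.346 − 0.289 = +0.057.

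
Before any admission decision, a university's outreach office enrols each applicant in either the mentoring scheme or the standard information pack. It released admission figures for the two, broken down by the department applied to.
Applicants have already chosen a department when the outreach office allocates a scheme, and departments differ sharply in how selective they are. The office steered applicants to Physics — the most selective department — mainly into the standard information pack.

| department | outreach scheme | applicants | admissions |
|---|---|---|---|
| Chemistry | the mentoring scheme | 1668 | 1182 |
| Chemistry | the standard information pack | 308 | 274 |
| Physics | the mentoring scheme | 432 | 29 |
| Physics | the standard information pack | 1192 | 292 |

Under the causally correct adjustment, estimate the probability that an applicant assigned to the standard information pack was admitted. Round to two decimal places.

Department differs across outreach schemes for reasons unrelated to any effect of the outreach scheme itself, and it separately predicts the outcome — a classic confounder. We must compare within department levels.
Standardising the standard information pack to the population department mix: 0.549·274/308 + 0.451·292/1192 = 0.599.

0.60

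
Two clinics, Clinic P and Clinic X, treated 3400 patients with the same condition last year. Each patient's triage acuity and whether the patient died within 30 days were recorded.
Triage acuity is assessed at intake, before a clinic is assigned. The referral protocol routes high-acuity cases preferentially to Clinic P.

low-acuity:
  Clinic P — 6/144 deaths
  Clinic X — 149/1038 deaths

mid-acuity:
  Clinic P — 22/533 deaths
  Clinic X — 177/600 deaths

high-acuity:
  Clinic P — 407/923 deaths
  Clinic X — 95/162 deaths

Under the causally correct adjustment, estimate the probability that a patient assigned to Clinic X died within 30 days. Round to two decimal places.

0.34

Triage acuity differs across clinics for reasons unrelated to any effect of the clinic itself, and it separately predicts the outcome — a classic confounder. We must compare within triage acuity levels.
Standardising Clinic X to the population triage acuity mix: 0.348·149/1038 + 0.333·177/600 + 0.319·95/162 = 0.335.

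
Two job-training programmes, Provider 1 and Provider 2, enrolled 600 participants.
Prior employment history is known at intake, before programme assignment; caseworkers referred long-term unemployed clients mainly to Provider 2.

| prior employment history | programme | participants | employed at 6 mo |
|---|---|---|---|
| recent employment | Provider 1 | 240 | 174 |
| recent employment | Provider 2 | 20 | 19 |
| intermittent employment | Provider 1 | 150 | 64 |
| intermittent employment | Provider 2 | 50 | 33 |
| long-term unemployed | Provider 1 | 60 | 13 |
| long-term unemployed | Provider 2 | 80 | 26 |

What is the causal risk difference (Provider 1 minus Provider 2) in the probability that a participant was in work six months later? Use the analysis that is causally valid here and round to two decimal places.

-0.20

Prior employment history differs across programmes for reasons unrelated to any effect of the programme itself, and it separately predicts the outcome — a classic confounder. We must compare within prior employment history levels.
Adjusting over the population distribution of prior employment history: 0.433·(0.725−0.950) + 0.333·(0.427−0.660) + 0.233·(0.217−0.325) = -0.201.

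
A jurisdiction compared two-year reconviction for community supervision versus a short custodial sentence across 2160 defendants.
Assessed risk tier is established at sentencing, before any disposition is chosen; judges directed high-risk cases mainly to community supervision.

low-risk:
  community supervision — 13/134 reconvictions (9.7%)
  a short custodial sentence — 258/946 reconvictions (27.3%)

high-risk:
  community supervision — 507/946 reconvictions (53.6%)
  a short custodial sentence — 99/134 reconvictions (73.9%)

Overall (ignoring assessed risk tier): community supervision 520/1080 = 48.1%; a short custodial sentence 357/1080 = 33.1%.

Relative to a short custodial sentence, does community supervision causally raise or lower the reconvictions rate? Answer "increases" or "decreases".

Assessed risk tier satisfies the back-door criterion: it is not a descendant of the disposition, and it blocks the spurious path from disposition to outcome. Adjusting for it (i.e., using the within-assessed risk tier rates) gives the causal effect.
Within each level — low-risk: 9.7% vs 27.3%; high-risk: 53.6% vs 73.9% — community supervision is lower every time.

decreases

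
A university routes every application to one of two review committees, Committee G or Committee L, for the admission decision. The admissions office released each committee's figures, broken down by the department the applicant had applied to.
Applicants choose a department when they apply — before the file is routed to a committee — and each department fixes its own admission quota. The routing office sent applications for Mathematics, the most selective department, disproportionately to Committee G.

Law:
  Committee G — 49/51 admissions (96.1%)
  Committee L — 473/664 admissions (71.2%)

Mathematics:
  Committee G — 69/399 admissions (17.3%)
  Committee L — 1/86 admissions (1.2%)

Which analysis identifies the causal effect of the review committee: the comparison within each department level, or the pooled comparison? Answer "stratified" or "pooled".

The department-specific comparison favours Committee G throughout, but the pooled figures favour Committee L. The question is whether to condition on department.
Nothing the review committee does changes department; the imbalance is an allocation artefact. With department also predicting the outcome, the pooled figure is confounded, and the within-stratum comparison is the causal one.
Within each level — Law: 96.1% vs 71.2%; Mathematics: 17.3% vs 1.2% — Committee G is higher every time.

stratified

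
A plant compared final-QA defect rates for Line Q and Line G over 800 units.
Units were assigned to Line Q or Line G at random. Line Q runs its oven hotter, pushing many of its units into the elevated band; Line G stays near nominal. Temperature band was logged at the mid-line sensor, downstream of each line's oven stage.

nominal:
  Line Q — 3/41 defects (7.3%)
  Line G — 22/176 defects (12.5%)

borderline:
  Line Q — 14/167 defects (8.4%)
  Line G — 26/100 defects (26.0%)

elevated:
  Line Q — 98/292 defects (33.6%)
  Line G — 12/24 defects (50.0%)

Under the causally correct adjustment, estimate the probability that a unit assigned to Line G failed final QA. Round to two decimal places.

In-process temperature band lies on the pathway line → in-process temperature band → outcome, so adjusting for it blocks the indirect effect. For the total causal effect of line, use the unadjusted pooled rates.
So P(outcome | do(Line G)) is just the pooled rate for Line G: 60/300 = 0.200.

0.20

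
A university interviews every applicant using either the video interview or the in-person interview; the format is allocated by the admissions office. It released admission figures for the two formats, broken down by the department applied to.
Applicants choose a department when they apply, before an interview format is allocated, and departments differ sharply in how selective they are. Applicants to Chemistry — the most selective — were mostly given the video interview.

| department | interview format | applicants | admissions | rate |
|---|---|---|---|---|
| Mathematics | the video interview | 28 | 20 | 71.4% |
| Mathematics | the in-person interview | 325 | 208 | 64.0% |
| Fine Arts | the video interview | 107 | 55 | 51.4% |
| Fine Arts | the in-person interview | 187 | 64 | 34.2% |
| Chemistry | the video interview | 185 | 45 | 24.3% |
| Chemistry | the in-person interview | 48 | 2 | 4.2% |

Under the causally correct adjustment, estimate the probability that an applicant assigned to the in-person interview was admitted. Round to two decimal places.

The stratified and pooled comparisons disagree (the video interview wins within each department; the in-person interview wins overall), so the answer turns on the causal role of department.
Department satisfies the back-door criterion: it is not a descendant of the interview format, and it blocks the spurious path from interview format to outcome. Adjusting for it (i.e., using the within-department rates) gives the causal effect.
Standardising the in-person interview to the population department mix: 0.401·208/325 + 0.334·64/187 + 0.265·2/48 = 0.382.

0.38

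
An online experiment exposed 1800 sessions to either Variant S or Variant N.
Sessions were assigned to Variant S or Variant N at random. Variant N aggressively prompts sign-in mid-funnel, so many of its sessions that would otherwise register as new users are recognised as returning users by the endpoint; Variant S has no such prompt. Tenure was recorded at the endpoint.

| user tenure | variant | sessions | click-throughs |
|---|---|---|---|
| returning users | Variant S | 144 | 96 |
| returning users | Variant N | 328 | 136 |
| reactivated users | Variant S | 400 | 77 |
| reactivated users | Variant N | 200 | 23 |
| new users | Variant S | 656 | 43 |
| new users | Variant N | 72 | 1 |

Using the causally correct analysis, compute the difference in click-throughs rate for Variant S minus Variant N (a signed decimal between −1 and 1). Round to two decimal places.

-0.09

The stratified and pooled comparisons disagree (Variant S wins within each user tenure; Variant N wins overall), so the answer turns on the causal role of user tenure.
User tenure here is a post-treatment variable shaped by the variant; conditioning on it would introduce bias rather than remove it. The overall comparison is the causal one.
The causal difference is the pooled difference: 0.180 − 0.267 = -0.087.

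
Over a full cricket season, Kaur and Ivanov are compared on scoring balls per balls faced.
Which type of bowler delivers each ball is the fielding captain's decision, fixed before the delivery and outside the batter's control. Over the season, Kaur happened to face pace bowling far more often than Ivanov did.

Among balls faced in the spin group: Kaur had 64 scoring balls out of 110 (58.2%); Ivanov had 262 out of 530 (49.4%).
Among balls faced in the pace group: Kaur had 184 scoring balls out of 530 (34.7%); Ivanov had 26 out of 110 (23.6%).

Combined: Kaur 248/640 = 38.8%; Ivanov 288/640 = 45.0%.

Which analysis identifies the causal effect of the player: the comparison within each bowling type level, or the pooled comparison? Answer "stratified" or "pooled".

Bowling type is set before the player has any effect — it is not caused by the player — and it independently drives the outcome. That makes it a confounder, so the causal comparison is within bowling type levels.
Within each level — spin: 58.2% vs 49.4%; pace: 34.7% vs 23.6% — Kaur is higher every time.

stratified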